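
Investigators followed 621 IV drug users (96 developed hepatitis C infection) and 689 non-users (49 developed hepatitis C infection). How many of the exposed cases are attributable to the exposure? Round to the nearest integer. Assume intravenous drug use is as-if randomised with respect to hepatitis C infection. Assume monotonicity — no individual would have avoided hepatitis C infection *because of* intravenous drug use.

about 52 cases

p₁ = P(outcome | exposed) = 96/621 = 0.15459
p₀ = P(outcome | unexposed) = 49/689 = 0.071118
PN = (p₁ − p₀)/p₁ = (0.15459 − 0.071118) / 0.15459 ≈ 0.53996.
Attributable cases ≈ PN × (exposed cases) = 0.53996 × 96 ≈ 51.84.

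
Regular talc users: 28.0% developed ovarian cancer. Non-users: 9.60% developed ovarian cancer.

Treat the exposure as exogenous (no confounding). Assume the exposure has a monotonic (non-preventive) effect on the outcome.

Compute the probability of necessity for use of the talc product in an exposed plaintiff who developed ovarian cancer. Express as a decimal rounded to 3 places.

p₁ = 0.28, p₀ = 0.096.
Under exogeneity and monotonicity, PN = (p₁ − p₀) / p₁.
PN = (0.28 − 0.096) / 0.28 = 0.184 / 0.28 ≈ 0.6571

PN ≈ 0.657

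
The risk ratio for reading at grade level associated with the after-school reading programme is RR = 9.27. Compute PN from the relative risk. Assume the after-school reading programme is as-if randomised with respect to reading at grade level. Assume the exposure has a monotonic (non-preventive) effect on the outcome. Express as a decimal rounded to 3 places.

PN ≈ 0.892

Under exogeneity and monotonicity, PN = (RR − 1) / RR = 1 − 1/RR.
PN = (9.27 − 1) / 9.27 = 8.27 / 9.27 ≈ 0.8921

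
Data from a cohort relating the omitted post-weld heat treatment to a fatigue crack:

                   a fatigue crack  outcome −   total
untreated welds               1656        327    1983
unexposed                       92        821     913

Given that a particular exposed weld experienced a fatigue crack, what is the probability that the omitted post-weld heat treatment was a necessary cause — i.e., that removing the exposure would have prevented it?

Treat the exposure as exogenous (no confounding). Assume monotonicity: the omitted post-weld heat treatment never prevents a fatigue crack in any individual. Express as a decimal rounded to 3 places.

PN ≈ 0.879

p₁ = P(outcome | exposed) = 1656/1983 = 0.8351
p₀ = P(outcome | unexposed) = 92/913 = 0.10077
Under exogeneity and monotonicity, PN = (p₁ − p₀)/p₁.
PN = (0.8351 − 0.10077) / 0.8351 ≈ 0.8793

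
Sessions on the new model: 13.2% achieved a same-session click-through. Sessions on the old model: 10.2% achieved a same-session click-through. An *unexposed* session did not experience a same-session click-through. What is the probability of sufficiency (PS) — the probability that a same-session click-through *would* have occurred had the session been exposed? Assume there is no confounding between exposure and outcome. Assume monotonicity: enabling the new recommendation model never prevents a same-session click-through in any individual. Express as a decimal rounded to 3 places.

p₁ = 0.132, p₀ = 0.102.
Under exogeneity and monotonicity, PS = (p₁ − p₀) / (1 − p₀).
PS = (0.132 − 0.102) / (1 − 0.102) = 0.03 / 0.898 ≈ 0.0334

PS ≈ 0.033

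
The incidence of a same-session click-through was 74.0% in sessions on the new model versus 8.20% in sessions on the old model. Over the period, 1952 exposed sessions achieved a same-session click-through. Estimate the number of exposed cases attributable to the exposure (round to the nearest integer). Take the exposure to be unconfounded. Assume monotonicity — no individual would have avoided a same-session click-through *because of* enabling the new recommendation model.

p₁ = 0.74, p₀ = 0.082.
PN = (p₁ − p₀)/p₁ = (0.74 − 0.082) / 0.74 ≈ 0.88919.
Attributable cases ≈ PN × (exposed cases) = 0.88919 × 1952 ≈ 1735.70.

about 1736 cases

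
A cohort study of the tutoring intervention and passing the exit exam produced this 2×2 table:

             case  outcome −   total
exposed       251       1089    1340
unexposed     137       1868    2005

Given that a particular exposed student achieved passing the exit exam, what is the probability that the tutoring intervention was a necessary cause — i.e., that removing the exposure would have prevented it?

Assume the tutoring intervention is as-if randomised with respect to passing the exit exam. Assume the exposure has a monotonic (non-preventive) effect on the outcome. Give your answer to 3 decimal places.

PN ≈ 0.635

p₁ = P(outcome | exposed) = 251/1340 = 0.18731
p₀ = P(outcome | unexposed) = 137/2005 = 0.068329
Under exogeneity and monotonicity, PN = (p₁ − p₀)/p₁.
PN = (0.18731 − 0.068329) / 0.18731 ≈ 0.6352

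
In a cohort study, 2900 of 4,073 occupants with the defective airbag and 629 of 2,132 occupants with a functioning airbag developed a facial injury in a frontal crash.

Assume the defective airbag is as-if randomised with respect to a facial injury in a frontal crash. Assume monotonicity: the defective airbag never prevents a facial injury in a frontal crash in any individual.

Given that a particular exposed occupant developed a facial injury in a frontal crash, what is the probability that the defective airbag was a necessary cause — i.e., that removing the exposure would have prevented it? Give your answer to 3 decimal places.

PN ≈ 0.586

p₁ = P(outcome | exposed) = 2900/4073 = 0.71201
p₀ = P(outcome | unexposed) = 629/2132 = 0.29503
Under exogeneity and monotonicity, PN = (p₁ − p₀) / p₁.
PN = (0.71201 − 0.29503) / 0.71201 = 0.41698 / 0.71201 ≈ 0.5856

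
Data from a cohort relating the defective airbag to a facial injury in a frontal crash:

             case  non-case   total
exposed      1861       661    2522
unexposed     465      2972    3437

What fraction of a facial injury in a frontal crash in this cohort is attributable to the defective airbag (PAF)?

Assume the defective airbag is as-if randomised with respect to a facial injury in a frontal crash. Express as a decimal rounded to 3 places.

PAF ≈ 0.653

p₁ = P(outcome | exposed) = 1861/2522 = 0.73791
p₀ = P(outcome | unexposed) = 465/3437 = 0.13529
Exposure prevalence π = 2522/5959 = 0.42323; overall risk P(Y=1) = 0.39033.
Under exogeneity, PAF = [P(Y=1) − p₀]/P(Y=1).
PAF = (0.39033 − 0.13529) / 0.39033 ≈ 0.6534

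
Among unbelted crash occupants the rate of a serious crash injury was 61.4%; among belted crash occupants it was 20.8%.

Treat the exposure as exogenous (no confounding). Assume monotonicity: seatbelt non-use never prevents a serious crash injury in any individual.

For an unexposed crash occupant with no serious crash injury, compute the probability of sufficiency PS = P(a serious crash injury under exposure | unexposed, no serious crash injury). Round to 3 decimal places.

PS ≈ 0.513

p₁ = 0.614, p₀ = 0.208.
Under exogeneity and monotonicity, PS = (p₁ − p₀) / (1 − p₀).
PS = (0.614 − 0.208) / (1 − 0.208) = 0.406 / 0.792 ≈ 0.5126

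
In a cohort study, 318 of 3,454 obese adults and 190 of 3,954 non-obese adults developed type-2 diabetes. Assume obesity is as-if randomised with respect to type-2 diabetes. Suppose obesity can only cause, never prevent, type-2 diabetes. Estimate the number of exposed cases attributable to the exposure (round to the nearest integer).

about 152 cases

p₁ = P(outcome | exposed) = 318/3454 = 0.092067
p₀ = P(outcome | unexposed) = 190/3954 = 0.048053
PN = (p₁ − p₀)/p₁ = (0.092067 − 0.048053) / 0.092067 ≈ 0.47807.
Attributable cases ≈ PN × (exposed cases) = 0.47807 × 318 ≈ 152.03.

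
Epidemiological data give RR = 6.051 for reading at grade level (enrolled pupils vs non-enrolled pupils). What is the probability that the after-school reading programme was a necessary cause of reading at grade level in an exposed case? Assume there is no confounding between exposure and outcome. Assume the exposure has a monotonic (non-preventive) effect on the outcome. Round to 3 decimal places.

Under exogeneity and monotonicity, PN = (RR − 1) / RR = 1 − 1/RR.
PN = (6.051 − 1) / 6.051 = 5.051 / 6.051 ≈ 0.8347

PN ≈ 0.835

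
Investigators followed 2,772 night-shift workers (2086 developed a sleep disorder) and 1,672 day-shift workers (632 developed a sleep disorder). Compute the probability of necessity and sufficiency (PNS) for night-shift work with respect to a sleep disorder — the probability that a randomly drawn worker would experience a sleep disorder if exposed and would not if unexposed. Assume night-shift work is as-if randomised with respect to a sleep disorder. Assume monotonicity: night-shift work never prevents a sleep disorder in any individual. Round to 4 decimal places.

PNS ≈ 0.3745

p₁ = P(outcome | exposed) = 2086/2772 = 0.75253
p₀ = P(outcome | unexposed) = 632/1672 = 0.37799
Under exogeneity and monotonicity, PNS = p₁ − p₀.
PNS = 0.75253 − 0.37799 = 0.37453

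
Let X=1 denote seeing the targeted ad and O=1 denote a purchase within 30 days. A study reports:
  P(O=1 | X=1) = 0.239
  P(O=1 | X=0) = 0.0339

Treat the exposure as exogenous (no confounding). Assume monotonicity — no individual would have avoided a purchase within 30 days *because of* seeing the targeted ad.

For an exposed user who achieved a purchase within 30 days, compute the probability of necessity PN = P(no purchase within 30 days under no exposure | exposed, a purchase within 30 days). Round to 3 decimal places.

Let p₁ = 0.239, p₀ = 0.0339.
Under exogeneity and monotonicity, PN = (p₁ − p₀) / p₁.
PN = (0.239 − 0.0339) / 0.239 = 0.2051 / 0.239 ≈ 0.8582

PN ≈ 0.858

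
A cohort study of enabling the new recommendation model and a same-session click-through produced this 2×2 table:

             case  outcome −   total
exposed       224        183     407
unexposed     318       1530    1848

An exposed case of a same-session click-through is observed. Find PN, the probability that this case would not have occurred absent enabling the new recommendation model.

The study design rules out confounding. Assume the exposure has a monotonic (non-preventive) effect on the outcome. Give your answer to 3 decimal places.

PN ≈ 0.687

p₁ = P(outcome | exposed) = 224/407 = 0.55037
p₀ = P(outcome | unexposed) = 318/1848 = 0.17208
Under exogeneity and monotonicity, PN = (p₁ − p₀)/p₁.
PN = (0.55037 − 0.17208) / 0.55037 ≈ 0.6873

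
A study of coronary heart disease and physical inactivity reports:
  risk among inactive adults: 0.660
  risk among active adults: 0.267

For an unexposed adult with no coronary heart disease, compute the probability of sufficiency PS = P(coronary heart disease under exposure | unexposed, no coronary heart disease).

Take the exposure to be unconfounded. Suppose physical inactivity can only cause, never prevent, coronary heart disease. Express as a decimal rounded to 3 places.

PS ≈ 0.536

Let p₁ = 0.66, p₀ = 0.267.
Under exogeneity and monotonicity, PS = (p₁ − p₀) / (1 − p₀).
PS = (0.66 − 0.267) / (1 − 0.267) = 0.393 / 0.733 ≈ 0.5362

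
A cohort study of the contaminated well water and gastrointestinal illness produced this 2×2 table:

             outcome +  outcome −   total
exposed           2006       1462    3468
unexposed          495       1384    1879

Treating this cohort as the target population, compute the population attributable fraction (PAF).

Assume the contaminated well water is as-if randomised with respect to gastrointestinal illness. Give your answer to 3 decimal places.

p₁ = P(outcome | exposed) = 2006/3468 = 0.57843
p₀ = P(outcome | unexposed) = 495/1879 = 0.26344
Exposure prevalence π = 3468/5347 = 0.64859; overall risk P(Y=1) = 0.46774.
Under exogeneity, PAF = [P(Y=1) − p₀]/P(Y=1).
PAF = (0.46774 − 0.26344) / 0.46774 ≈ 0.4368

PAF ≈ 0.437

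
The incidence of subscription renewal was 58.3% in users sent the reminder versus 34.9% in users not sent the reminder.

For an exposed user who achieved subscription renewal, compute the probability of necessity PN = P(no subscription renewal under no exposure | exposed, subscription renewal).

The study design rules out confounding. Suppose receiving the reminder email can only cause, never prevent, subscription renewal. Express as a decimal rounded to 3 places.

p₁ = 0.583, p₀ = 0.349.
Under exogeneity and monotonicity, PN = (p₁ − p₀) / p₁.
PN = (0.583 − 0.349) / 0.583 = 0.234 / 0.583 ≈ 0.4014

PN ≈ 0.401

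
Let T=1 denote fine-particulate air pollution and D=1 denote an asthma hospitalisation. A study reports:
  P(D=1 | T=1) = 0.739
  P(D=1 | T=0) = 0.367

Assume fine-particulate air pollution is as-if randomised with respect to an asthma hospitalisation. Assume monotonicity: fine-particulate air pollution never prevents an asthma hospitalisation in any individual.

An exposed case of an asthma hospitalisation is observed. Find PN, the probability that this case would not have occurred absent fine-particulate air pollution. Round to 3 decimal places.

Let p₁ = 0.739, p₀ = 0.367.
Under exogeneity and monotonicity, PN = (p₁ − p₀) / p₁.
PN = (0.739 − 0.367) / 0.739 = 0.372 / 0.739 ≈ 0.5034

PN ≈ 0.503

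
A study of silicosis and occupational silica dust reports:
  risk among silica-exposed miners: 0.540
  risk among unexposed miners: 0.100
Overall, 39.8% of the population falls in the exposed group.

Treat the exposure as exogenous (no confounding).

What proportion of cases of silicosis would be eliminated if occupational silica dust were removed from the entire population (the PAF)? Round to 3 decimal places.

Let p₁ = 0.54, p₀ = 0.1.
Overall risk P(Y=1) = π·p₁ + (1−π)·p₀ = 0.398×0.54 + 0.602×0.1 = 0.27512.
Under exogeneity, PAF = [P(Y=1) − p₀] / P(Y=1).
PAF = (0.27512 − 0.1) / 0.27512 ≈ 0.6365

PAF ≈ 0.637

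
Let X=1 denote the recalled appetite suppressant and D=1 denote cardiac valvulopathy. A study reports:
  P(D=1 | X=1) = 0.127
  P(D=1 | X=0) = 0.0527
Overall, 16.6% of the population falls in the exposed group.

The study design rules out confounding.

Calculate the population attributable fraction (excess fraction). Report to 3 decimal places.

PAF ≈ 0.190

Let p₁ = 0.127, p₀ = 0.0527.
Overall risk P(Y=1) = π·p₁ + (1−π)·p₀ = 0.166×0.127 + 0.834×0.0527 = 0.065034.
Under exogeneity, PAF = [P(Y=1) − p₀] / P(Y=1).
PAF = (0.065034 − 0.0527) / 0.065034 ≈ 0.1897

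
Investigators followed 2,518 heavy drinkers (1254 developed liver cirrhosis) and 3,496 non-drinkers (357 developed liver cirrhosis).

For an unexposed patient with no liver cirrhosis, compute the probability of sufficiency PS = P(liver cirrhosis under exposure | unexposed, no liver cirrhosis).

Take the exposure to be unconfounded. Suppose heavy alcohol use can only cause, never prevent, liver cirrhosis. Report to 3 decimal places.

PS ≈ 0.441

p₁ = P(outcome | exposed) = 1254/2518 = 0.49801
p₀ = P(outcome | unexposed) = 357/3496 = 0.10212
Under exogeneity and monotonicity, PS = (p₁ − p₀) / (1 − p₀).
PS = (0.49801 − 0.10212) / (1 − 0.10212) = 0.3959 / 0.89788 ≈ 0.4409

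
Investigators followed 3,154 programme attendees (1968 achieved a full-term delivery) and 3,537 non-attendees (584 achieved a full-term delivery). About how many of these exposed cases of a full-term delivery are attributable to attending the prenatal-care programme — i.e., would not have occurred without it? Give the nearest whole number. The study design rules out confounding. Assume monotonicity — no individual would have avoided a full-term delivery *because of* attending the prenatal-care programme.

about 1447 cases

p₁ = P(outcome | exposed) = 1968/3154 = 0.62397
p₀ = P(outcome | unexposed) = 584/3537 = 0.16511
PN = (p₁ − p₀)/p₁ = (0.62397 − 0.16511) / 0.62397 ≈ 0.73539.
Attributable cases ≈ PN × (exposed cases) = 0.73539 × 1968 ≈ 1447.24.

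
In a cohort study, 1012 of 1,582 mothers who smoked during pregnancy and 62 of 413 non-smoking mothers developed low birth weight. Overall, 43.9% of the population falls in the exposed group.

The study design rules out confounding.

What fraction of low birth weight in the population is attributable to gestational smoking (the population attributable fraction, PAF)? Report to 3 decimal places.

PAF ≈ 0.589

p₁ = P(outcome | exposed) = 1012/1582 = 0.6397
p₀ = P(outcome | unexposed) = 62/413 = 0.15012
Overall risk P(Y=1) = π·p₁ + (1−π)·p₀ = 0.439×0.6397 + 0.561×0.15012 = 0.36504.
Under exogeneity, PAF = [P(Y=1) − p₀] / P(Y=1).
PAF = (0.36504 − 0.15012) / 0.36504 ≈ 0.5888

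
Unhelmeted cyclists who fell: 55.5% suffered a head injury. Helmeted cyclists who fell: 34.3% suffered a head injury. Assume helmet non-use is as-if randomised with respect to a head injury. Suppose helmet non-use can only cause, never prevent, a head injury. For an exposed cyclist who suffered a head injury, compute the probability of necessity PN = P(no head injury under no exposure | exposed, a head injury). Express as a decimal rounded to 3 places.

p₁ = 0.555, p₀ = 0.343.
Under exogeneity and monotonicity, PN = (p₁ − p₀) / p₁.
PN = (0.555 − 0.343) / 0.555 = 0.212 / 0.555 ≈ 0.3820

PN ≈ 0.382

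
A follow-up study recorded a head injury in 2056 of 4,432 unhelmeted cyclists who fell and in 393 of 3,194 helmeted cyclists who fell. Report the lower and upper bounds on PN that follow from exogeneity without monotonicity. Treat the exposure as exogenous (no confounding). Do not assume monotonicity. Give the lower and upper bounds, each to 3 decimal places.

0.735 ≤ PN ≤ 1.000

p₁ = P(outcome | exposed) = 2056/4432 = 0.4639
p₀ = P(outcome | unexposed) = 393/3194 = 0.12304
Under exogeneity alone the bounds on PN are max{0,(p₁−p₀)/p₁} ≤ PN ≤ min{1,(1−p₀)/p₁}.
  lower = (p₁ − p₀)/p₁ = 0.34086 / 0.4639 ≈ 0.7348
  upper = min{1, (1 − p₀)/p₁} = 0.87696 / 0.4639 ≈ 1.8904 → capped at 1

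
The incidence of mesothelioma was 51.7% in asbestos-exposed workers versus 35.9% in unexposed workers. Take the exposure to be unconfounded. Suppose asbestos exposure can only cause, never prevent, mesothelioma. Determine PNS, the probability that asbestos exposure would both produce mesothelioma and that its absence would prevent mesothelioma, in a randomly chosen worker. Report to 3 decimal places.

PNS ≈ 0.158

p₁ = 0.517, p₀ = 0.359.
Under exogeneity and monotonicity, PNS = p₁ − p₀.
PNS = 0.517 − 0.359 = 0.158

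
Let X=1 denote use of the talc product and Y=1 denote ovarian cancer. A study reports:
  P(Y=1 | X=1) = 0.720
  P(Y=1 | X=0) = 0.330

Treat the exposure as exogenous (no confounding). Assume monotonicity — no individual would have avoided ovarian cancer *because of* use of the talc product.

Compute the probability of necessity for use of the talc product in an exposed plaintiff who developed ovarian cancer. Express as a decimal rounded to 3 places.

PN ≈ 0.542

Let p₁ = 0.72, p₀ = 0.33.
Under exogeneity and monotonicity, PN = (p₁ − p₀) / p₁.
PN = (0.72 − 0.33) / 0.72 = 0.39 / 0.72 ≈ 0.5417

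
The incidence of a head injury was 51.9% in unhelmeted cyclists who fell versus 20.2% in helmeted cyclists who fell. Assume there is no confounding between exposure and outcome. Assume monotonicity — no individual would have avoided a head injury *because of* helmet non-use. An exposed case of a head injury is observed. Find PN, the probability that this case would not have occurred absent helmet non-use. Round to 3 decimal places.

p₁ = 0.519, p₀ = 0.202.
Under exogeneity and monotonicity, PN = (p₁ − p₀) / p₁.
PN = (0.519 − 0.202) / 0.519 = 0.317 / 0.519 ≈ 0.6108

PN ≈ 0.611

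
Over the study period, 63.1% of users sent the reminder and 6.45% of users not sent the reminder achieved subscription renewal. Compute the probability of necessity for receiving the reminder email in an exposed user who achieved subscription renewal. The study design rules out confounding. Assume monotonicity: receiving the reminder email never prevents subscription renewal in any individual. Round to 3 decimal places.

PN ≈ 0.898

p₁ = 0.631, p₀ = 0.0645.
Under exogeneity and monotonicity, PN = (p₁ − p₀) / p₁.
PN = (0.631 − 0.0645) / 0.631 = 0.5665 / 0.631 ≈ 0.8978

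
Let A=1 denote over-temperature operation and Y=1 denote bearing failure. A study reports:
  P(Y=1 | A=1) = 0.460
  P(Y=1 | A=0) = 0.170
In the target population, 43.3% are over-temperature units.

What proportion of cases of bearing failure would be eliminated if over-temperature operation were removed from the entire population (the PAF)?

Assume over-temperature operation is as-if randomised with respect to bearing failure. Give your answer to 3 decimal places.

PAF ≈ 0.425

Let p₁ = 0.46, p₀ = 0.17.
Overall risk P(Y=1) = π·p₁ + (1−π)·p₀ = 0.433×0.46 + 0.567×0.17 = 0.29557.
Under exogeneity, PAF = [P(Y=1) − p₀] / P(Y=1).
PAF = (0.29557 − 0.17) / 0.29557 ≈ 0.4248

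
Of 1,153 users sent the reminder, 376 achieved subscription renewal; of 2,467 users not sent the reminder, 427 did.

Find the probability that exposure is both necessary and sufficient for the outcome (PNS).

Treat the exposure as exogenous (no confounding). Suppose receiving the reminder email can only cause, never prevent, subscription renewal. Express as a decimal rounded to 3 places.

PNS ≈ 0.153

p₁ = P(outcome | exposed) = 376/1153 = 0.32611
p₀ = P(outcome | unexposed) = 427/2467 = 0.17308
Under exogeneity and monotonicity, PNS = p₁ − p₀.
PNS = 0.32611 − 0.17308 = 0.15302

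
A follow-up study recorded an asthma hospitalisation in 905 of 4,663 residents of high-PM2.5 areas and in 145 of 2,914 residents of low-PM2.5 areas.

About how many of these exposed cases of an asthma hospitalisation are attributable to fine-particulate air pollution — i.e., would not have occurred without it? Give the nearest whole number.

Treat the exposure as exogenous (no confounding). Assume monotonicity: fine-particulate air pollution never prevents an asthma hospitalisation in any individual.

p₁ = P(outcome | exposed) = 905/4663 = 0.19408
p₀ = P(outcome | unexposed) = 145/2914 = 0.04976
PN = (p₁ − p₀)/p₁ = (0.19408 − 0.04976) / 0.19408 ≈ 0.74361.
Attributable cases ≈ PN × (exposed cases) = 0.74361 × 905 ≈ 672.97.

about 673 cases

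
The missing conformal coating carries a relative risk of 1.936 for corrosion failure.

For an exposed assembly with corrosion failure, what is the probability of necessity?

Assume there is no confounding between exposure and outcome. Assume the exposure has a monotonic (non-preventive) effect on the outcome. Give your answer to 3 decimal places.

PN ≈ 0.483

Under exogeneity and monotonicity, PN = (RR − 1) / RR = 1 − 1/RR.
PN = (1.936 − 1) / 1.936 = 0.936 / 1.936 ≈ 0.4835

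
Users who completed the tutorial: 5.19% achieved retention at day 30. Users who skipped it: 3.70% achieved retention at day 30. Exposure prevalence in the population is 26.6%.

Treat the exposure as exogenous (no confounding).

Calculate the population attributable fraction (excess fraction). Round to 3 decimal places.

p₁ = 0.0519, p₀ = 0.037.
Overall risk P(Y=1) = π·p₁ + (1−π)·p₀ = 0.266×0.0519 + 0.734×0.037 = 0.040963.
Under exogeneity, PAF = [P(Y=1) − p₀] / P(Y=1).
PAF = (0.040963 − 0.037) / 0.040963 ≈ 0.0968

PAF ≈ 0.097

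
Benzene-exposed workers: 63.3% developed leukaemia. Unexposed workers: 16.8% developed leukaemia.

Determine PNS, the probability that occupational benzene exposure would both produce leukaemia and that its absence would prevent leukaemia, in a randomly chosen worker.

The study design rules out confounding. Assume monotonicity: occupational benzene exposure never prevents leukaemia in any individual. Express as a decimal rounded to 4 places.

p₁ = 0.633, p₀ = 0.168.
Under exogeneity and monotonicity, PNS = p₁ − p₀.
PNS = 0.633 − 0.168 = 0.465

PNS ≈ 0.4650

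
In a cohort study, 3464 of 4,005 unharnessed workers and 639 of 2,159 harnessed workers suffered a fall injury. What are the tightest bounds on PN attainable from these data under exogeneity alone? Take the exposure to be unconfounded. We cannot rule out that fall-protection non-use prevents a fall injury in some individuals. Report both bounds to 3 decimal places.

0.658 ≤ PN ≤ 0.814

p₁ = P(outcome | exposed) = 3464/4005 = 0.86492
p₀ = P(outcome | unexposed) = 639/2159 = 0.29597
Under exogeneity alone the bounds on PN are max{0,(p₁−p₀)/p₁} ≤ PN ≤ min{1,(1−p₀)/p₁}.
  lower = (p₁ − p₀)/p₁ = 0.56895 / 0.86492 ≈ 0.6578
  upper = min{1, (1 − p₀)/p₁} = 0.70403 / 0.86492 ≈ 0.8140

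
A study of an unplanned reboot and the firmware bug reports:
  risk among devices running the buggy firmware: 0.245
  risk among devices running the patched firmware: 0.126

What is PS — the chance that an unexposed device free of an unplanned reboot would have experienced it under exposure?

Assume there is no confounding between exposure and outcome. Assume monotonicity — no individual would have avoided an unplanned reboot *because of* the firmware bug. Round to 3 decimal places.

PS ≈ 0.136

Let p₁ = 0.245, p₀ = 0.126.
Under exogeneity and monotonicity, PS = (p₁ − p₀) / (1 − p₀).
PS = (0.245 − 0.126) / (1 − 0.126) = 0.119 / 0.874 ≈ 0.1362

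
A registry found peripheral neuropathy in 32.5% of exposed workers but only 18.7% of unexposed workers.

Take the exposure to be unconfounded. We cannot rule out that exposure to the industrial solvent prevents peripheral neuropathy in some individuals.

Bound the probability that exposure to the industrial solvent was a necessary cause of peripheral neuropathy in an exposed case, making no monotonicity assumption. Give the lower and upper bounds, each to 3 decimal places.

p₁ = 0.325, p₀ = 0.187.
Under exogeneity alone the bounds on PN are max{0,(p₁−p₀)/p₁} ≤ PN ≤ min{1,(1−p₀)/p₁}.
  lower = (p₁ − p₀)/p₁ = 0.138 / 0.325 ≈ 0.4246
  upper = min{1, (1 − p₀)/p₁} = 0.813 / 0.325 ≈ 2.5015 → capped at 1

0.425 ≤ PN ≤ 1.000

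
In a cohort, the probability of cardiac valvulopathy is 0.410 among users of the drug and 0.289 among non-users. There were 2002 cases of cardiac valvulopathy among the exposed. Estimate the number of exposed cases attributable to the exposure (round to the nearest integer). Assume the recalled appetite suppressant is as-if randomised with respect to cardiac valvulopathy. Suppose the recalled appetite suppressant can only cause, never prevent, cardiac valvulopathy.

Let p₁ = 0.41, p₀ = 0.289.
PN = (p₁ − p₀)/p₁ = (0.41 − 0.289) / 0.41 ≈ 0.29512.
Attributable cases ≈ PN × (exposed cases) = 0.29512 × 2002 ≈ 590.83.

about 591 cases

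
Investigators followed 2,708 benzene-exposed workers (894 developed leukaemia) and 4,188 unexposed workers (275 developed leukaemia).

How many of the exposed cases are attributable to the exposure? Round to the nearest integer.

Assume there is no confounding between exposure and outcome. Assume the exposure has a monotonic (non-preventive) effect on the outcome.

about 716 cases

p₁ = P(outcome | exposed) = 894/2708 = 0.33013
p₀ = P(outcome | unexposed) = 275/4188 = 0.065664
PN = (p₁ − p₀)/p₁ = (0.33013 − 0.065664) / 0.33013 ≈ 0.80110.
Attributable cases ≈ PN × (exposed cases) = 0.80110 × 894 ≈ 716.18.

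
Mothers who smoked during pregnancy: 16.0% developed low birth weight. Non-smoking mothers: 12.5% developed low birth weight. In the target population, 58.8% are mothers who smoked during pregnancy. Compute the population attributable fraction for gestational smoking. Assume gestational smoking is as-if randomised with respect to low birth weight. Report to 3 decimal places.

p₁ = 0.16, p₀ = 0.125.
Overall risk P(Y=1) = π·p₁ + (1−π)·p₀ = 0.588×0.16 + 0.412×0.125 = 0.14558.
Under exogeneity, PAF = [P(Y=1) − p₀] / P(Y=1).
PAF = (0.14558 − 0.125) / 0.14558 ≈ 0.1414

PAF ≈ 0.141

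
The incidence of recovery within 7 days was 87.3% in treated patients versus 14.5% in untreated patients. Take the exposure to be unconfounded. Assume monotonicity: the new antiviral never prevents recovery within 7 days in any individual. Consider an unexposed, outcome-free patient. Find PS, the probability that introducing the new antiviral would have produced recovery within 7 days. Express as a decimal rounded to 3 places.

PS ≈ 0.851

p₁ = 0.873, p₀ = 0.145.
Under exogeneity and monotonicity, PS = (p₁ − p₀) / (1 − p₀).
PS = (0.873 − 0.145) / (1 − 0.145) = 0.728 / 0.855 ≈ 0.8515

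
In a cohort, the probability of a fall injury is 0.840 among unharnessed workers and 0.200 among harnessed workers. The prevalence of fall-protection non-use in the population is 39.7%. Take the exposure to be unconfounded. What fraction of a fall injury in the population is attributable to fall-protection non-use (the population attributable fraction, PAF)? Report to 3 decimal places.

PAF ≈ 0.560

Let p₁ = 0.84, p₀ = 0.2.
Overall risk P(Y=1) = π·p₁ + (1−π)·p₀ = 0.397×0.84 + 0.603×0.2 = 0.45408.
Under exogeneity, PAF = [P(Y=1) − p₀] / P(Y=1).
PAF = (0.45408 − 0.2) / 0.45408 ≈ 0.5595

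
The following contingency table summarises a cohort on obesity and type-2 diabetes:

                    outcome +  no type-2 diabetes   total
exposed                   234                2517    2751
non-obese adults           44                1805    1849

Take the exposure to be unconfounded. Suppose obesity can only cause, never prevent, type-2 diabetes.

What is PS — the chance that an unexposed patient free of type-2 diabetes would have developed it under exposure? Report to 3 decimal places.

p₁ = P(outcome | exposed) = 234/2751 = 0.08506
p₀ = P(outcome | unexposed) = 44/1849 = 0.023797
Under exogeneity and monotonicity, PS = (p₁ − p₀) / (1 − p₀).
PS = (0.08506 − 0.023797) / (1 − 0.023797) = 0.061263 / 0.9762 ≈ 0.0628

PS ≈ 0.063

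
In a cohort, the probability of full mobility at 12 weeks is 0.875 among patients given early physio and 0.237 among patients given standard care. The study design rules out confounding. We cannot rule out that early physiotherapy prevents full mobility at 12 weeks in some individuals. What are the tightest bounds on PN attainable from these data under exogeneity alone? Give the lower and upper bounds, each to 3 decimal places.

0.729 ≤ PN ≤ 0.872

Let p₁ = 0.875, p₀ = 0.237.
Under exogeneity alone the bounds on PN are max{0,(p₁−p₀)/p₁} ≤ PN ≤ min{1,(1−p₀)/p₁}.
  lower = (p₁ − p₀)/p₁ = 0.638 / 0.875 ≈ 0.7291
  upper = min{1, (1 − p₀)/p₁} = 0.763 / 0.875 ≈ 0.8720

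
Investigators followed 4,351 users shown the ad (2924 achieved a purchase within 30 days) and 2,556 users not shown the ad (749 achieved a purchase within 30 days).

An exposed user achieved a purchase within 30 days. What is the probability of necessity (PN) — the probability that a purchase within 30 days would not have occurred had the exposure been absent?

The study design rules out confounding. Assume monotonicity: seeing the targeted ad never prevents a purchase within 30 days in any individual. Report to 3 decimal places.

p₁ = P(outcome | exposed) = 2924/4351 = 0.67203
p₀ = P(outcome | unexposed) = 749/2556 = 0.29304
Under exogeneity and monotonicity, PN = (p₁ − p₀) / p₁.
PN = (0.67203 − 0.29304) / 0.67203 = 0.37899 / 0.67203 ≈ 0.5640

PN ≈ 0.564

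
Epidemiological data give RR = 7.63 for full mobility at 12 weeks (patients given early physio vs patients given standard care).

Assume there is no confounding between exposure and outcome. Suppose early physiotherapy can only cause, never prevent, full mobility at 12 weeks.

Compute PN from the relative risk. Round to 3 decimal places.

Under exogeneity and monotonicity, PN = (RR − 1) / RR = 1 − 1/RR.
PN = (7.63 − 1) / 7.63 = 6.63 / 7.63 ≈ 0.8689

PN ≈ 0.869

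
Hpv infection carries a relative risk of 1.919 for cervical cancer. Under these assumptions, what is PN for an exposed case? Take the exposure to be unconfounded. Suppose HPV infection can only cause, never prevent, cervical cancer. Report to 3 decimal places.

Under exogeneity and monotonicity, PN = (RR − 1) / RR = 1 − 1/RR.
PN = (1.919 − 1) / 1.919 = 0.919 / 1.919 ≈ 0.4789

PN ≈ 0.479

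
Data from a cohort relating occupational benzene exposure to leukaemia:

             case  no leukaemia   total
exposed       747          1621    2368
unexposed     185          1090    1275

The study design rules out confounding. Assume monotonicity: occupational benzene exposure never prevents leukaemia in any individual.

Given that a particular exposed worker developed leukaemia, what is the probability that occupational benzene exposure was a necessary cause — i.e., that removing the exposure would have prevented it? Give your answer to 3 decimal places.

p₁ = P(outcome | exposed) = 747/2368 = 0.31546
p₀ = P(outcome | unexposed) = 185/1275 = 0.1451
Under exogeneity and monotonicity, PN = (p₁ − p₀)/p₁.
PN = (0.31546 − 0.1451) / 0.31546 ≈ 0.5400

PN ≈ 0.540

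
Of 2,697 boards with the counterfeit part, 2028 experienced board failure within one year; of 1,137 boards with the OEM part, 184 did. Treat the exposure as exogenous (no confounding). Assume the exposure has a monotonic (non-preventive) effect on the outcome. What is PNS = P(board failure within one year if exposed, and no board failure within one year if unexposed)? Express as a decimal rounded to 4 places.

PNS ≈ 0.5901

p₁ = P(outcome | exposed) = 2028/2697 = 0.75195
p₀ = P(outcome | unexposed) = 184/1137 = 0.16183
Under exogeneity and monotonicity, PNS = p₁ − p₀.
PNS = 0.75195 − 0.16183 = 0.59012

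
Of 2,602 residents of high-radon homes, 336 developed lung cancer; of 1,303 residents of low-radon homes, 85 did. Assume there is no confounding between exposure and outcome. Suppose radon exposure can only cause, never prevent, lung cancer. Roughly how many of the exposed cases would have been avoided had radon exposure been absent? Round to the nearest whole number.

about 166 cases

p₁ = P(outcome | exposed) = 336/2602 = 0.12913
p₀ = P(outcome | unexposed) = 85/1303 = 0.065234
PN = (p₁ − p₀)/p₁ = (0.12913 − 0.065234) / 0.12913 ≈ 0.49482.
Attributable cases ≈ PN × (exposed cases) = 0.49482 × 336 ≈ 166.26.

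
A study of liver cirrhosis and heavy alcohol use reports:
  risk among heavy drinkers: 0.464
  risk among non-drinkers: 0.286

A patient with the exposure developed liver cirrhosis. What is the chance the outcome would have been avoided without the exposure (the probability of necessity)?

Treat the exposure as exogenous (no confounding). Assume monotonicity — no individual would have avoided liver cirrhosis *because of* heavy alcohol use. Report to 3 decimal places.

PN ≈ 0.384

Let p₁ = 0.464, p₀ = 0.286.
Under exogeneity and monotonicity, PN = (p₁ − p₀) / p₁.
PN = (0.464 − 0.286) / 0.464 = 0.178 / 0.464 ≈ 0.3836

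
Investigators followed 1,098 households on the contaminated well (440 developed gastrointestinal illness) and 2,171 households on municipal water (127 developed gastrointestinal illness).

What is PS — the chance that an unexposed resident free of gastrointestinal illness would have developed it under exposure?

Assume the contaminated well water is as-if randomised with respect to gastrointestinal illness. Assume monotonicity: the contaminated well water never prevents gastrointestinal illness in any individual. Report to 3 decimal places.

PS ≈ 0.363

p₁ = P(outcome | exposed) = 440/1098 = 0.40073
p₀ = P(outcome | unexposed) = 127/2171 = 0.058498
Under exogeneity and monotonicity, PS = (p₁ − p₀) / (1 − p₀).
PS = (0.40073 − 0.058498) / (1 − 0.058498) = 0.34223 / 0.9415 ≈ 0.3635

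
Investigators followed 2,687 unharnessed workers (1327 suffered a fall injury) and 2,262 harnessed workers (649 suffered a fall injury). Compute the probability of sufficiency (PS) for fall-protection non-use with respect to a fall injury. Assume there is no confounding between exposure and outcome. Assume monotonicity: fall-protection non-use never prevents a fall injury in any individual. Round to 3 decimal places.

PS ≈ 0.290

p₁ = P(outcome | exposed) = 1327/2687 = 0.49386
p₀ = P(outcome | unexposed) = 649/2262 = 0.28691
Under exogeneity and monotonicity, PS = (p₁ − p₀) / (1 − p₀).
PS = (0.49386 − 0.28691) / (1 − 0.28691) = 0.20695 / 0.71309 ≈ 0.2902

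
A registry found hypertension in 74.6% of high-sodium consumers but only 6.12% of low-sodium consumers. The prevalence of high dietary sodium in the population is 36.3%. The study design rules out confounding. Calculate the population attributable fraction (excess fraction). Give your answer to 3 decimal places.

PAF ≈ 0.802

p₁ = 0.746, p₀ = 0.0612.
Overall risk P(Y=1) = π·p₁ + (1−π)·p₀ = 0.363×0.746 + 0.637×0.0612 = 0.30978.
Under exogeneity, PAF = [P(Y=1) − p₀] / P(Y=1).
PAF = (0.30978 − 0.0612) / 0.30978 ≈ 0.8024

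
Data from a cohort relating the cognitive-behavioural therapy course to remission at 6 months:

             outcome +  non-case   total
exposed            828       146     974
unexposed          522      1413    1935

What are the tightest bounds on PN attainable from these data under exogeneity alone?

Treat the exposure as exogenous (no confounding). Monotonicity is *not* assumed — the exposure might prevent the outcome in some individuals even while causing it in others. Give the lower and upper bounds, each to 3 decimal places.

0.683 ≤ PN ≤ 0.859

p₁ = P(outcome | exposed) = 828/974 = 0.8501
p₀ = P(outcome | unexposed) = 522/1935 = 0.26977
Under exogeneity alone the bounds on PN are max{0,(p₁−p₀)/p₁} ≤ PN ≤ min{1,(1−p₀)/p₁}.
  lower = (p₁ − p₀)/p₁ = 0.58034 / 0.8501 ≈ 0.6827
  upper = min{1, (1 − p₀)/p₁} = 0.73023 / 0.8501 ≈ 0.8590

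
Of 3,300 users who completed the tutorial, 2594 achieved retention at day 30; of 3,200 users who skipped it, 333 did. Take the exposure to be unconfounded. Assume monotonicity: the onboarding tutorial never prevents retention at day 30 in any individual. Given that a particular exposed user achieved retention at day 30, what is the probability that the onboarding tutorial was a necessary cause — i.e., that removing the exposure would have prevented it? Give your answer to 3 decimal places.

PN ≈ 0.868

p₁ = P(outcome | exposed) = 2594/3300 = 0.78606
p₀ = P(outcome | unexposed) = 333/3200 = 0.10406
Under exogeneity and monotonicity, PN = (p₁ − p₀) / p₁.
PN = (0.78606 − 0.10406) / 0.78606 = 0.682 / 0.78606 ≈ 0.8676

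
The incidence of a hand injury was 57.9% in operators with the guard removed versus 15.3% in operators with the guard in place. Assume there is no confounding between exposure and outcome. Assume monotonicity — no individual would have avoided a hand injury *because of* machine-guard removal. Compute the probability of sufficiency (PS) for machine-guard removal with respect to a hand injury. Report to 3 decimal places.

PS ≈ 0.503

p₁ = 0.579, p₀ = 0.153.
Under exogeneity and monotonicity, PS = (p₁ − p₀) / (1 − p₀).
PS = (0.579 − 0.153) / (1 − 0.153) = 0.426 / 0.847 ≈ 0.5030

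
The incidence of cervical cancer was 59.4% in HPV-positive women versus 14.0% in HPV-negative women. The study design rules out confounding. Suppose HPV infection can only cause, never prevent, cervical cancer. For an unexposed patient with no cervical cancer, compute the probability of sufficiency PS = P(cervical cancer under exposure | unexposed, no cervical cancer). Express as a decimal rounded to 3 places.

p₁ = 0.594, p₀ = 0.14.
Under exogeneity and monotonicity, PS = (p₁ − p₀) / (1 − p₀).
PS = (0.594 − 0.14) / (1 − 0.14) = 0.454 / 0.86 ≈ 0.5279

PS ≈ 0.528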